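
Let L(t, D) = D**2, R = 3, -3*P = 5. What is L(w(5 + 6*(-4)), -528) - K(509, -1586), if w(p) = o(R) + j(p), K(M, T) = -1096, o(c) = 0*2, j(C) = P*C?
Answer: 279880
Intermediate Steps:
P = -5/3 (P = -1/3*5 = -5/3 ≈ -1.6667)
j(C) = -5*C/3
o(c) = 0
w(p) = -5*p/3 (w(p) = 0 - 5*p/3 = -5*p/3)
L(w(5 + 6*(-4)), -528) - K(509, -1586) = (-528)**2 - 1*(-1096) = 278784 + 1096 = 279880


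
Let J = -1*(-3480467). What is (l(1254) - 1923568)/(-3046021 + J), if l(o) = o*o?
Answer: -175526/217223 ≈ -0.80805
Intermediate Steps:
J = 3480467
l(o) = o²
(l(1254) - 1923568)/(-3046021 + J) = (1254² - 1923568)/(-3046021 + 3480467) = (1572516 - 1923568)/434446 = -351052*1/434446 = -175526/217223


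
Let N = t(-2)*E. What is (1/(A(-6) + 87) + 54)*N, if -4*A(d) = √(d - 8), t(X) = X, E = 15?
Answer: -98126460/60559 - 60*I*√14/60559 ≈ -1620.3 - 0.0037071*I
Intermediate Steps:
N = -30 (N = -2*15 = -30)
A(d) = -√(-8 + d)/4 (A(d) = -√(d - 8)/4 = -√(-8 + d)/4)
(1/(A(-6) + 87) + 54)*N = (1/(-√(-8 - 6)/4 + 87) + 54)*(-30) = (1/(-I*√14/4 + 87) + 54)*(-30) = (1/(87 - I*√14/4) + 54)*(-30) = (54 + 1/(87 - I*√14/4))*(-30) = -1620 - 30/(87 - I*√14/4)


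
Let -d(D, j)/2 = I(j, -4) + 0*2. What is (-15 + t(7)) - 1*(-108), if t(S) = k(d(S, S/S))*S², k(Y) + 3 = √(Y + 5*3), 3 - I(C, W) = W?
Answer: -5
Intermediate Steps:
I(C, W) = 3 - W
d(D, j) = -14 (d(D, j) = -2*((3 - 1*(-4)) + 0*2) = -2*((3 + 4) + 0) = -2*(7 + 0) = -2*7 = -14)
k(Y) = -3 + √(15 + Y) (k(Y) = -3 + √(Y + 5*3) = -3 + √(Y + 15) = -3 + √(15 + Y))
t(S) = -2*S² (t(S) = (-3 + √(15 - 14))*S² = (-3 + √1)*S² = (-3 + 1)*S² = -2*S²)
(-15 + t(7)) - 1*(-108) = (-15 - 2*7²) - 1*(-108) = (-15 - 2*49) + 108 = (-15 - 98) + 108 = -113 + 108 = -5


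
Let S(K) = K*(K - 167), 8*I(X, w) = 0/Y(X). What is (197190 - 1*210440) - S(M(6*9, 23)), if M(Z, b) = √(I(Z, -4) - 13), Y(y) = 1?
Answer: -13237 + 167*I*√13 ≈ -13237.0 + 602.13*I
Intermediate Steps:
I(X, w) = 0 (I(X, w) = (0/1)/8 = (0*1)/8 = (⅛)*0 = 0)
M(Z, b) = I*√13 (M(Z, b) = √(0 - 13) = √(-13) = I*√13)
S(K) = K*(-167 + K)
(197190 - 1*210440) - S(M(6*9, 23)) = (197190 - 1*210440) - I*√13*(-167 + I*√13) = (197190 - 210440) - I*√13*(-167 + I*√13) = -13250 - I*√13*(-167 + I*√13)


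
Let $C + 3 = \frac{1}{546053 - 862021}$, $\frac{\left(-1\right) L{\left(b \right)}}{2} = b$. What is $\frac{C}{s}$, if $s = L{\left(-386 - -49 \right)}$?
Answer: $- \frac{947905}{212962432} \approx -0.004451$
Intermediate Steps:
$L{\left(b \right)} = - 2 b$
$s = 674$ ($s = - 2 \left(-386 - -49\right) = - 2 \left(-386 + 49\right) = \left(-2\right) \left(-337\right) = 674$)
$C = - \frac{947905}{315968}$ ($C = -3 + \frac{1}{546053 - 862021} = -3 + \frac{1}{-315968} = -3 - \frac{1}{315968} = - \frac{947905}{315968} \approx -3.0$)
$\frac{C}{s} = - \frac{947905}{315968 \cdot 674} = \left(- \frac{947905}{315968}\right) \frac{1}{674} = - \frac{947905}{212962432}$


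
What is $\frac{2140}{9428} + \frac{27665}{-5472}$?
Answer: $- \frac{62278885}{12897504} \approx -4.8288$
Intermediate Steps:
$\frac{2140}{9428} + \frac{27665}{-5472} = 2140 \cdot \frac{1}{9428} + 27665 \left(- \frac{1}{5472}\right) = \frac{535}{2357} - \frac{27665}{5472} = - \frac{62278885}{12897504}$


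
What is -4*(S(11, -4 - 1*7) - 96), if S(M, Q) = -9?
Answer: 420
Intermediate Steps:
-4*(S(11, -4 - 1*7) - 96) = -4*(-9 - 96) = -4*(-105) = 420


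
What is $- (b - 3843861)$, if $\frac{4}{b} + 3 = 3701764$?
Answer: $\frac{14229054739217}{3701761} \approx 3.8439 \cdot 10^{6}$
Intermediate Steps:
$b = \frac{4}{3701761}$ ($b = \frac{4}{-3 + 3701764} = \frac{4}{3701761} \approx 1.0806 \cdot 10^{-6}$)
$- (b - 3843861) = - (\frac{4}{3701761} - 3843861) = \left(-1\right) \left(- \frac{14229054739217}{3701761}\right) = \frac{14229054739217}{3701761}$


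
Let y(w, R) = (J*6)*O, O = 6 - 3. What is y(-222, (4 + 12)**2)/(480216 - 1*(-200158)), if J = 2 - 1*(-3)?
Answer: 45/340187 ≈ 0.00013228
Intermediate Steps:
J = 5 (J = 2 + 3 = 5)
O = 3
y(w, R) = 90 (y(w, R) = (5*6)*3 = 30*3 = 90)
y(-222, (4 + 12)**2)/(480216 - 1*(-200158)) = 90/(480216 - 1*(-200158)) = 90/(480216 + 200158) = 90/680374 = 90*(1/680374) = 45/340187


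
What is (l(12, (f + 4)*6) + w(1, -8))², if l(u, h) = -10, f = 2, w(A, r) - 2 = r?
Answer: 256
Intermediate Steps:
w(A, r) = 2 + r
(l(12, (f + 4)*6) + w(1, -8))² = (-10 + (2 - 8))² = (-10 - 6)² = (-16)² = 256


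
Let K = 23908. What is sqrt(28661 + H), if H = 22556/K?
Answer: 2*sqrt(255983607493)/5977 ≈ 169.30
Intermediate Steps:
H = 5639/5977 (H = 22556/23908 = 22556*(1/23908) = 5639/5977 ≈ 0.94345)
sqrt(28661 + H) = sqrt(28661 + 5639/5977) = sqrt(171312436/5977) = 2*sqrt(255983607493)/5977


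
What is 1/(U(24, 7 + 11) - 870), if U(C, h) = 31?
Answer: -1/839 ≈ -0.0011919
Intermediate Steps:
1/(U(24, 7 + 11) - 870) = 1/(31 - 870) = 1/(-839) = -1/839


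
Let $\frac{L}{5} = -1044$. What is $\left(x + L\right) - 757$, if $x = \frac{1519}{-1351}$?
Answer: $- \frac{1153778}{193} \approx -5978.1$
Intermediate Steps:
$L = -5220$ ($L = 5 \left(-1044\right) = -5220$)
$x = - \frac{217}{193}$ ($x = 1519 \left(- \frac{1}{1351}\right) = - \frac{217}{193} \approx -1.1244$)
$\left(x + L\right) - 757 = \left(- \frac{217}{193} - 5220\right) - 757 = - \frac{1007677}{193} - 757 = - \frac{1153778}{193}$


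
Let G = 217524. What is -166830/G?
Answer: -27805/36254 ≈ -0.76695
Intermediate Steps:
-166830/G = -166830/217524 = -166830*1/217524 = -27805/36254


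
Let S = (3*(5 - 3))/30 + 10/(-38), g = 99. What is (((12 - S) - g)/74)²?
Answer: 68211081/49420900 ≈ 1.3802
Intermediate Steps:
S = -6/95 (S = (3*2)*(1/30) + 10*(-1/38) = 6*(1/30) - 5/19 = ⅕ - 5/19 = -6/95 ≈ -0.063158)
(((12 - S) - g)/74)² = (((12 - 1*(-6/95)) - 1*99)/74)² = (((12 + 6/95) - 99)*(1/74))² = ((1146/95 - 99)*(1/74))² = (-8259/95*1/74)² = (-8259/7030)² = 68211081/49420900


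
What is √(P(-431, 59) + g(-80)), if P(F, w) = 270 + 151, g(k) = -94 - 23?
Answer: 4*√19 ≈ 17.436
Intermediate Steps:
g(k) = -117
P(F, w) = 421
√(P(-431, 59) + g(-80)) = √(421 - 117) = √304 = 4*√19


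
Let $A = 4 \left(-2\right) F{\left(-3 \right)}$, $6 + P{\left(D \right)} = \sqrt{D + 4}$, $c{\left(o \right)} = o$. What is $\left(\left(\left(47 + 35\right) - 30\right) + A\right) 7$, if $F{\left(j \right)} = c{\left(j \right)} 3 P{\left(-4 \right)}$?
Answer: $-2660$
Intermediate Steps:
$P{\left(D \right)} = -6 + \sqrt{4 + D}$ ($P{\left(D \right)} = -6 + \sqrt{D + 4} = -6 + \sqrt{4 + D}$)
$F{\left(j \right)} = - 18 j$ ($F{\left(j \right)} = j 3 \left(-6 + \sqrt{4 - 4}\right) = 3 j \left(-6 + \sqrt{0}\right) = 3 j \left(-6 + 0\right) = 3 j \left(-6\right) = - 18 j$)
$A = -432$ ($A = 4 \left(-2\right) \left(\left(-18\right) \left(-3\right)\right) = \left(-8\right) 54 = -432$)
$\left(\left(\left(47 + 35\right) - 30\right) + A\right) 7 = \left(\left(\left(47 + 35\right) - 30\right) - 432\right) 7 = \left(\left(82 - 30\right) - 432\right) 7 = \left(52 - 432\right) 7 = \left(-380\right) 7 = -2660$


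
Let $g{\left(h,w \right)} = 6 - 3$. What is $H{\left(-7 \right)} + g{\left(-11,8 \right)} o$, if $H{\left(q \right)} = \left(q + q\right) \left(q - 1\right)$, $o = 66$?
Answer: $310$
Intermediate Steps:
$g{\left(h,w \right)} = 3$ ($g{\left(h,w \right)} = 6 - 3 = 3$)
$H{\left(q \right)} = 2 q \left(-1 + q\right)$
$H{\left(-7 \right)} + g{\left(-11,8 \right)} o = 2 \left(-7\right) \left(-1 - 7\right) + 3 \cdot 66 = 2 \left(-7\right) \left(-8\right) + 198 = 112 + 198 = 310$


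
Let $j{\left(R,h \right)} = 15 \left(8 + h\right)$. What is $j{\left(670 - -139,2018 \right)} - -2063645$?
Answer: $2094035$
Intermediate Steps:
$j{\left(R,h \right)} = 120 + 15 h$
$j{\left(670 - -139,2018 \right)} - -2063645 = \left(120 + 15 \cdot 2018\right) - -2063645 = \left(120 + 30270\right) + 2063645 = 30390 + 2063645 = 2094035$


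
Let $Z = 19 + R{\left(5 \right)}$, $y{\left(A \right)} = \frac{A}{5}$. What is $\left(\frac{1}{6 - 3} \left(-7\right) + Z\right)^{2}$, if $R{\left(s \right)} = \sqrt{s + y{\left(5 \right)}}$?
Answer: $\frac{2554}{9} + \frac{100 \sqrt{6}}{3} \approx 365.43$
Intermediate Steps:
$y{\left(A \right)} = \frac{A}{5}$ ($y{\left(A \right)} = A \frac{1}{5} = \frac{A}{5}$)
$R{\left(s \right)} = \sqrt{1 + s}$ ($R{\left(s \right)} = \sqrt{s + \frac{1}{5} \cdot 5} = \sqrt{s + 1} = \sqrt{1 + s}$)
$Z = 19 + \sqrt{6}$ ($Z = 19 + \sqrt{1 + 5} = 19 + \sqrt{6} \approx 21.449$)
$\left(\frac{1}{6 - 3} \left(-7\right) + Z\right)^{2} = \left(\frac{1}{6 - 3} \left(-7\right) + \left(19 + \sqrt{6}\right)\right)^{2} = \left(\frac{1}{3} \left(-7\right) + \left(19 + \sqrt{6}\right)\right)^{2} = \left(- \frac{7}{3} + \left(19 + \sqrt{6}\right)\right)^{2} = \left(\frac{50}{3} + \sqrt{6}\right)^{2}$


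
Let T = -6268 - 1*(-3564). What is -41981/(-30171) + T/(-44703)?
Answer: 652753009/449578071 ≈ 1.4519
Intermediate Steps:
T = -2704 (T = -6268 + 3564 = -2704)
-41981/(-30171) + T/(-44703) = -41981/(-30171) - 2704/(-44703) = -41981*(-1/30171) - 2704*(-1/44703) = 41981/30171 + 2704/44703 = 652753009/449578071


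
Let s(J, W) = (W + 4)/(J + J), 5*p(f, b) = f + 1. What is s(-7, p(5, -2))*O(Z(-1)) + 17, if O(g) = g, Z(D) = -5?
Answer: 132/7 ≈ 18.857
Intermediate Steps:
p(f, b) = ⅕ + f/5 (p(f, b) = (f + 1)/5 = (1 + f)/5 = ⅕ + f/5)
s(J, W) = (4 + W)/(2*J) (s(J, W) = (4 + W)/((2*J)) = (4 + W)*(1/(2*J)) = (4 + W)/(2*J))
s(-7, p(5, -2))*O(Z(-1)) + 17 = ((½)*(4 + (⅕ + (⅕)*5))/(-7))*(-5) + 17 = ((½)*(-⅐)*(4 + (⅕ + 1)))*(-5) + 17 = ((½)*(-⅐)*(4 + 6/5))*(-5) + 17 = ((½)*(-⅐)*(26/5))*(-5) + 17 = -13/35*(-5) + 17 = 13/7 + 17 = 132/7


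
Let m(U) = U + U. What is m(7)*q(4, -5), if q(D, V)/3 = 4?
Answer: 168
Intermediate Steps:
m(U) = 2*U
q(D, V) = 12 (q(D, V) = 3*4 = 12)
m(7)*q(4, -5) = (2*7)*12 = 14*12 = 168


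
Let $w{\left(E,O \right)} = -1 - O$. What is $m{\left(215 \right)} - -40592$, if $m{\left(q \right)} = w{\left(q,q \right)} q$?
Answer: $-5848$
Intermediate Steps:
$m{\left(q \right)} = q \left(-1 - q\right)$ ($m{\left(q \right)} = \left(-1 - q\right) q = q \left(-1 - q\right)$)
$m{\left(215 \right)} - -40592 = \left(-1\right) 215 \left(1 + 215\right) - -40592 = \left(-1\right) 215 \cdot 216 + 40592 = -46440 + 40592 = -5848$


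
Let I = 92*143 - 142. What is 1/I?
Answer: 1/13014 ≈ 7.6840e-5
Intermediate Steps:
I = 13014 (I = 13156 - 142 = 13014)
1/I = 1/13014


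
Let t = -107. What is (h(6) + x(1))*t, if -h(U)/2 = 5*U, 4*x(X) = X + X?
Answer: 12733/2 ≈ 6366.5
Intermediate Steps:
x(X) = X/2 (x(X) = (X + X)/4 = (2*X)/4 = X/2)
h(U) = -10*U
(h(6) + x(1))*t = (-10*6 + (1/2)*1)*(-107) = (-60 + 1/2)*(-107) = -119/2*(-107) = 12733/2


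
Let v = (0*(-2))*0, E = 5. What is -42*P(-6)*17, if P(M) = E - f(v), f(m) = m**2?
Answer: -3570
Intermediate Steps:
v = 0 (v = 0*0 = 0)
P(M) = 5 (P(M) = 5 - 1*0**2 = 5 - 1*0 = 5 + 0 = 5)
-42*P(-6)*17 = -42*5*17 = -210*17 = -3570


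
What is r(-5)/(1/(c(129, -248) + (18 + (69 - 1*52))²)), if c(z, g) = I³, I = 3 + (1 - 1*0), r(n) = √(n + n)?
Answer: 1289*I*√10 ≈ 4076.2*I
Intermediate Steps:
r(n) = √2*√n (r(n) = √(2*n) = √2*√n)
I = 4 (I = 3 + (1 + 0) = 3 + 1 = 4)
c(z, g) = 64 (c(z, g) = 4³ = 64)
r(-5)/(1/(c(129, -248) + (18 + (69 - 1*52))²)) = (√2*√(-5))/(1/(64 + (18 + (69 - 1*52))²)) = (√2*(I*√5))/(1/(64 + (18 + (69 - 52))²)) = (I*√10)/(1/(64 + (18 + 17)²)) = (I*√10)/(1/(64 + 35²)) = (I*√10)/(1/(64 + 1225)) = (I*√10)/(1/1289) = (I*√10)*1289 = 1289*I*√10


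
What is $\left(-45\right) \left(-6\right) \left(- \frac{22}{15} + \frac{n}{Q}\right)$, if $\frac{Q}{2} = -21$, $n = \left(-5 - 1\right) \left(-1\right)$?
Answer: $- \frac{3042}{7} \approx -434.57$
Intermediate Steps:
$n = 6$ ($n = \left(-6\right) \left(-1\right) = 6$)
$Q = -42$ ($Q = 2 \left(-21\right) = -42$)
$\left(-45\right) \left(-6\right) \left(- \frac{22}{15} + \frac{n}{Q}\right) = \left(-45\right) \left(-6\right) \left(- \frac{22}{15} + \frac{6}{-42}\right) = 270 \left(\left(-22\right) \frac{1}{15} + 6 \left(- \frac{1}{42}\right)\right) = 270 \left(- \frac{22}{15} - \frac{1}{7}\right) = 270 \left(- \frac{169}{105}\right) = - \frac{3042}{7}$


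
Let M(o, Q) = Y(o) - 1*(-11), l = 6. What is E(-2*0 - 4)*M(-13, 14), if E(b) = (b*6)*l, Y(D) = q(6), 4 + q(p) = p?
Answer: -1872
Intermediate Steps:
q(p) = -4 + p
Y(D) = 2 (Y(D) = -4 + 6 = 2)
M(o, Q) = 13 (M(o, Q) = 2 - 1*(-11) = 2 + 11 = 13)
E(b) = 36*b (E(b) = (b*6)*6 = (6*b)*6 = 36*b)
E(-2*0 - 4)*M(-13, 14) = (36*(-2*0 - 4))*13 = (36*(0 - 4))*13 = (36*(-4))*13 = -144*13 = -1872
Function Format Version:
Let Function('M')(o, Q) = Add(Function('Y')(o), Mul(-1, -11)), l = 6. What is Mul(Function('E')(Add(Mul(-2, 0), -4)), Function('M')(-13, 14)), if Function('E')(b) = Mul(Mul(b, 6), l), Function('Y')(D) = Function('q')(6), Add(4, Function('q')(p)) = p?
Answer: -1872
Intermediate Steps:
Function('q')(p) = Add(-4, p)
Function('Y')(D) = 2 (Function('Y')(D) = Add(-4, 6) = 2)
Function('M')(o, Q) = 13 (Function('M')(o, Q) = Add(2, Mul(-1, -11)) = Add(2, 11) = 13)
Function('E')(b) = Mul(36, b) (Function('E')(b) = Mul(Mul(b, 6), 6) = Mul(Mul(6, b), 6) = Mul(36, b))
Mul(Function('E')(Add(Mul(-2, 0), -4)), Function('M')(-13, 14)) = Mul(Mul(36, Add(Mul(-2, 0), -4)), 13) = Mul(Mul(36, Add(0, -4)), 13) = Mul(Mul(36, -4), 13) = Mul(-144, 13) = -1872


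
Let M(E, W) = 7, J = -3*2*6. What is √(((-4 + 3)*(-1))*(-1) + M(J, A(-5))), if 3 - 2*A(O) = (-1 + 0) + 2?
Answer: √6 ≈ 2.4495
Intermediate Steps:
A(O) = 1 (A(O) = 3/2 - ((-1 + 0) + 2)/2 = 3/2 - (-1 + 2)/2 = 3/2 - ½*1 = 3/2 - ½ = 1)
J = -36 (J = -6*6 = -36)
√(((-4 + 3)*(-1))*(-1) + M(J, A(-5))) = √(((-4 + 3)*(-1))*(-1) + 7) = √(-1*(-1)*(-1) + 7) = √(1*(-1) + 7) = √(-1 + 7) = √6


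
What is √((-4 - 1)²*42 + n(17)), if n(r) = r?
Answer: √1067 ≈ 32.665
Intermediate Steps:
√((-4 - 1)²*42 + n(17)) = √((-4 - 1)²*42 + 17) = √((-5)²*42 + 17) = √(25*42 + 17) = √(1050 + 17) = √1067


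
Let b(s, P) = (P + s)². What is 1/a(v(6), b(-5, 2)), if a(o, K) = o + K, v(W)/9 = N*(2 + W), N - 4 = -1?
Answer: 1/225 ≈ 0.0044444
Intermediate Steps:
N = 3 (N = 4 - 1 = 3)
v(W) = 54 + 27*W (v(W) = 9*(3*(2 + W)) = 9*(6 + 3*W) = 54 + 27*W)
a(o, K) = K + o
1/a(v(6), b(-5, 2)) = 1/((2 - 5)² + (54 + 27*6)) = 1/((-3)² + (54 + 162)) = 1/(9 + 216) = 1/225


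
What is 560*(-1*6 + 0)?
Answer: -3360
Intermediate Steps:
560*(-1*6 + 0) = 560*(-6 + 0) = 560*(-6) = -3360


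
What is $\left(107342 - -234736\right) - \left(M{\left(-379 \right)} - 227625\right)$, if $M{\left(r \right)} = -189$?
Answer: $569892$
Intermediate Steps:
$\left(107342 - -234736\right) - \left(M{\left(-379 \right)} - 227625\right) = \left(107342 - -234736\right) - \left(-189 - 227625\right) = \left(107342 + 234736\right) - -227814 = 342078 + 227814 = 569892$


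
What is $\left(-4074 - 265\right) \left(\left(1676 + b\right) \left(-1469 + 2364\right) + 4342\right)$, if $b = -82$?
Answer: $-6208987508$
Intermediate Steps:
$\left(-4074 - 265\right) \left(\left(1676 + b\right) \left(-1469 + 2364\right) + 4342\right) = \left(-4074 - 265\right) \left(\left(1676 - 82\right) \left(-1469 + 2364\right) + 4342\right) = - 4339 \left(1594 \cdot 895 + 4342\right) = - 4339 \left(1426630 + 4342\right) = \left(-4339\right) 1430972 = -6208987508$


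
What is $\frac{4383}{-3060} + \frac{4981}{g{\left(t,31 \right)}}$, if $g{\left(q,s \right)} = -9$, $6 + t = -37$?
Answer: $- \frac{1697923}{3060} \approx -554.88$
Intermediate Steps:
$t = -43$ ($t = -6 - 37 = -43$)
$\frac{4383}{-3060} + \frac{4981}{g{\left(t,31 \right)}} = \frac{4383}{-3060} + \frac{4981}{-9} = 4383 \left(- \frac{1}{3060}\right) + 4981 \left(- \frac{1}{9}\right) = - \frac{487}{340} - \frac{4981}{9} = - \frac{1697923}{3060}$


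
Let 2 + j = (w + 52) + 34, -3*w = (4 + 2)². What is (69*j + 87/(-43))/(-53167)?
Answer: -2703/28939 ≈ -0.093403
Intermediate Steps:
w = -12 (w = -(4 + 2)²/3 = -⅓*6² = -⅓*36 = -12)
j = 72 (j = -2 + ((-12 + 52) + 34) = -2 + (40 + 34) = -2 + 74 = 72)
(69*j + 87/(-43))/(-53167) = (69*72 + 87/(-43))/(-53167) = (4968 + 87*(-1/43))*(-1/53167) = (4968 - 87/43)*(-1/53167) = (213537/43)*(-1/53167) = -2703/28939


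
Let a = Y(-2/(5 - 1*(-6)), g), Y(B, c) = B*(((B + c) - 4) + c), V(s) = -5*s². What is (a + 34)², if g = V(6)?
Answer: 147039876/14641 ≈ 10043.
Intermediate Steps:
g = -180 (g = -5*6² = -5*36 = -180)
Y(B, c) = B*(-4 + B + 2*c) (Y(B, c) = B*((-4 + B + c) + c) = B*(-4 + B + 2*c))
a = 8012/121 (a = (-2/(5 - 1*(-6)))*(-4 - 2/(5 - 1*(-6)) + 2*(-180)) = (-2/(5 + 6))*(-4 - 2/(5 + 6) - 360) = (-2/11)*(-4 - 2/11 - 360) = (-2*1/11)*(-4 - 2*1/11 - 360) = -2*(-4 - 2/11 - 360)/11 = -2/11*(-4006/11) = 8012/121 ≈ 66.215)
(a + 34)² = (8012/121 + 34)² = (12126/121)² = 147039876/14641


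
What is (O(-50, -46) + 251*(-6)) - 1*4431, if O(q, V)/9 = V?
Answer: -6351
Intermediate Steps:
O(q, V) = 9*V
(O(-50, -46) + 251*(-6)) - 1*4431 = (9*(-46) + 251*(-6)) - 1*4431 = (-414 - 1506) - 4431 = -1920 - 4431 = -6351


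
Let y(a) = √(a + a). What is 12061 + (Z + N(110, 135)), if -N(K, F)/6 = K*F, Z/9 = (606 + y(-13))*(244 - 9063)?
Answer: -48175865 - 79371*I*√26 ≈ -4.8176e+7 - 4.0471e+5*I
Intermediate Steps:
y(a) = √2*√a (y(a) = √(2*a) = √2*√a)
Z = -48098826 - 79371*I*√26 (Z = 9*((606 + √2*√(-13))*(244 - 9063)) = 9*((606 + √2*(I*√13))*(-8819)) = 9*((606 + I*√26)*(-8819)) = 9*(-5344314 - 8819*I*√26) = -48098826 - 79371*I*√26 ≈ -4.8099e+7 - 4.0471e+5*I)
N(K, F) = -6*F*K (N(K, F) = -6*K*F = -6*F*K)
12061 + (Z + N(110, 135)) = 12061 + ((-48098826 - 79371*I*√26) - 6*135*110) = 12061 + ((-48098826 - 79371*I*√26) - 89100) = 12061 + (-48187926 - 79371*I*√26) = -48175865 - 79371*I*√26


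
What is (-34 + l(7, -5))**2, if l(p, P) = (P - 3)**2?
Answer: 900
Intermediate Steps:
l(p, P) = (-3 + P)**2
(-34 + l(7, -5))**2 = (-34 + (-3 - 5)**2)**2 = (-34 + (-8)**2)**2 = (-34 + 64)**2 = 30**2 = 900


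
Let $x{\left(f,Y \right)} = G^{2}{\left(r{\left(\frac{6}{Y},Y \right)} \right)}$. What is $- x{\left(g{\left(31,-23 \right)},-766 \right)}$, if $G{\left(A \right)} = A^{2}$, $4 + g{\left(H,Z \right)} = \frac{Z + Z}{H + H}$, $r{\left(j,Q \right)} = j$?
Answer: $- \frac{81}{21517662721} \approx -3.7643 \cdot 10^{-9}$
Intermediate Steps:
$g{\left(H,Z \right)} = -4 + \frac{Z}{H}$ ($g{\left(H,Z \right)} = -4 + \frac{Z + Z}{H + H} = -4 + \frac{2 Z}{2 H} = -4 + 2 Z \frac{1}{2 H} = -4 + \frac{Z}{H}$)
$x{\left(f,Y \right)} = \frac{1296}{Y^{4}}$ ($x{\left(f,Y \right)} = \left(\left(\frac{6}{Y}\right)^{2}\right)^{2} = \left(\frac{36}{Y^{2}}\right)^{2} = \frac{1296}{Y^{4}}$)
$- x{\left(g{\left(31,-23 \right)},-766 \right)} = - \frac{1296}{344282603536} = \left(-1\right) \frac{81}{21517662721} = - \frac{81}{21517662721}$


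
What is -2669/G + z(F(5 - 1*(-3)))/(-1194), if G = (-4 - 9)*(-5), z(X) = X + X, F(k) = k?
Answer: -1593913/38805 ≈ -41.075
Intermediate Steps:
z(X) = 2*X
G = 65 (G = -13*(-5) = 65)
-2669/G + z(F(5 - 1*(-3)))/(-1194) = -2669/65 + (2*(5 - 1*(-3)))/(-1194) = -2669*1/65 + (2*(5 + 3))*(-1/1194) = -2669/65 + (2*8)*(-1/1194) = -2669/65 + 16*(-1/1194) = -2669/65 - 8/597 = -1593913/38805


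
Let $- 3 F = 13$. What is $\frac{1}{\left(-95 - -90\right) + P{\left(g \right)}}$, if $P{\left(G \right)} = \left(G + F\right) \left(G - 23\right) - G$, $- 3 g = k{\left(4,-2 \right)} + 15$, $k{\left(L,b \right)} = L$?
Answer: $\frac{9}{2828} \approx 0.0031825$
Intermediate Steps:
$F = - \frac{13}{3}$ ($F = \left(- \frac{1}{3}\right) 13 = - \frac{13}{3} \approx -4.3333$)
$g = - \frac{19}{3}$ ($g = - \frac{4 + 15}{3} = \left(- \frac{1}{3}\right) 19 = - \frac{19}{3} \approx -6.3333$)
$P{\left(G \right)} = - G + \left(-23 + G\right) \left(- \frac{13}{3} + G\right)$ ($P{\left(G \right)} = \left(G - \frac{13}{3}\right) \left(G - 23\right) - G = \left(- \frac{13}{3} + G\right) \left(-23 + G\right) - G = \left(-23 + G\right) \left(- \frac{13}{3} + G\right) - G = - G + \left(-23 + G\right) \left(- \frac{13}{3} + G\right)$)
$\frac{1}{\left(-95 - -90\right) + P{\left(g \right)}} = \frac{1}{\left(-95 - -90\right) + \left(\frac{299}{3} + \left(- \frac{19}{3}\right)^{2} - - \frac{1615}{9}\right)} = \frac{1}{\left(-95 + 90\right) + \left(\frac{299}{3} + \frac{361}{9} + \frac{1615}{9}\right)} = \frac{1}{-5 + \frac{2873}{9}} = \frac{1}{\frac{2828}{9}} = \frac{9}{2828}$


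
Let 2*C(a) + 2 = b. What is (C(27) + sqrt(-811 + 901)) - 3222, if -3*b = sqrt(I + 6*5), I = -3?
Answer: -3223 + 3*sqrt(10) - sqrt(3)/2 ≈ -3214.4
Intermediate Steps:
b = -sqrt(3) (b = -sqrt(-3 + 6*5)/3 = -sqrt(-3 + 30)/3 = -sqrt(3) ≈ -1.7320)
C(a) = -1 - sqrt(3)/2 (C(a) = -1 + (-sqrt(3))/2 = -1 - sqrt(3)/2)
(C(27) + sqrt(-811 + 901)) - 3222 = ((-1 - sqrt(3)/2) + sqrt(-811 + 901)) - 3222 = ((-1 - sqrt(3)/2) + sqrt(90)) - 3222 = ((-1 - sqrt(3)/2) + 3*sqrt(10)) - 3222 = (-1 + 3*sqrt(10) - sqrt(3)/2) - 3222 = -3223 + 3*sqrt(10) - sqrt(3)/2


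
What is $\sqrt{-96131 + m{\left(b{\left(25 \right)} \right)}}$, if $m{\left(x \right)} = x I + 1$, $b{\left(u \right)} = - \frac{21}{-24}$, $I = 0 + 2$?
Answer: $\frac{i \sqrt{384513}}{2} \approx 310.05 i$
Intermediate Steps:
$I = 2$
$b{\left(u \right)} = \frac{7}{8}$ ($b{\left(u \right)} = \left(-21\right) \left(- \frac{1}{24}\right) = \frac{7}{8}$)
$m{\left(x \right)} = 1 + 2 x$ ($m{\left(x \right)} = x 2 + 1 = 2 x + 1 = 1 + 2 x$)
$\sqrt{-96131 + m{\left(b{\left(25 \right)} \right)}} = \sqrt{-96131 + \left(1 + 2 \cdot \frac{7}{8}\right)} = \sqrt{-96131 + \left(1 + \frac{7}{4}\right)} = \sqrt{-96131 + \frac{11}{4}} = \sqrt{- \frac{384513}{4}} = \frac{i \sqrt{384513}}{2}$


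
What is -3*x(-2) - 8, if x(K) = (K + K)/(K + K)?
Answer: -11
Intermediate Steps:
x(K) = 1 (x(K) = (2*K)/((2*K)) = (2*K)*(1/(2*K)) = 1)
-3*x(-2) - 8 = -3*1 - 8 = -3 - 8 = -11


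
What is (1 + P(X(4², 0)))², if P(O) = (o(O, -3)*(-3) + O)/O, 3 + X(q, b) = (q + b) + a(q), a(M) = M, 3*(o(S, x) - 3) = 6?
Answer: 1849/841 ≈ 2.1986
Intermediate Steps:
o(S, x) = 5 (o(S, x) = 3 + (⅓)*6 = 3 + 2 = 5)
X(q, b) = -3 + b + 2*q (X(q, b) = -3 + ((q + b) + q) = -3 + ((b + q) + q) = -3 + (b + 2*q) = -3 + b + 2*q)
P(O) = (-15 + O)/O (P(O) = (5*(-3) + O)/O = (-15 + O)/O)
(1 + P(X(4², 0)))² = (1 + (-15 + (-3 + 0 + 2*4²))/(-3 + 0 + 2*4²))² = (1 + (-15 + (-3 + 0 + 2*16))/(-3 + 0 + 2*16))² = (1 + (-15 + (-3 + 0 + 32))/(-3 + 0 + 32))² = (1 + (-15 + 29)/29)² = (1 + (1/29)*14)² = (1 + 14/29)² = (43/29)² = 1849/841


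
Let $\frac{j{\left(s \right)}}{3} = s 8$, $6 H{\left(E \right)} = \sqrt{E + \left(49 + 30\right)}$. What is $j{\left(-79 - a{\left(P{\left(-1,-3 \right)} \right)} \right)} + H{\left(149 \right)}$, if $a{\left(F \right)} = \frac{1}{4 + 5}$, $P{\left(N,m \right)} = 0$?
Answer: $- \frac{5696}{3} + \frac{\sqrt{57}}{3} \approx -1896.2$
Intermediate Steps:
$a{\left(F \right)} = \frac{1}{9}$
$H{\left(E \right)} = \frac{\sqrt{79 + E}}{6}$ ($H{\left(E \right)} = \frac{\sqrt{E + \left(49 + 30\right)}}{6} = \frac{\sqrt{E + 79}}{6} = \frac{\sqrt{79 + E}}{6}$)
$j{\left(s \right)} = 24 s$ ($j{\left(s \right)} = 3 s 8 = 3 \cdot 8 s = 24 s$)
$j{\left(-79 - a{\left(P{\left(-1,-3 \right)} \right)} \right)} + H{\left(149 \right)} = 24 \left(-79 - \frac{1}{9}\right) + \frac{\sqrt{79 + 149}}{6} = 24 \left(-79 - \frac{1}{9}\right) + \frac{\sqrt{228}}{6} = 24 \left(- \frac{712}{9}\right) + \frac{2 \sqrt{57}}{6} = - \frac{5696}{3} + \frac{\sqrt{57}}{3}$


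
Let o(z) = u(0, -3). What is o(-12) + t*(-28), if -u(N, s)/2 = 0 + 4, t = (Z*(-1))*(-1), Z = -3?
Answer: 76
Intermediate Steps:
t = -3 (t = -3*(-1)*(-1) = 3*(-1) = -3)
u(N, s) = -8 (u(N, s) = -2*(0 + 4) = -2*4 = -8)
o(z) = -8
o(-12) + t*(-28) = -8 - 3*(-28) = -8 + 84 = 76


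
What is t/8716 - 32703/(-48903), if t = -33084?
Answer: -111072292/35519879 ≈ -3.1270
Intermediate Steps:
t/8716 - 32703/(-48903) = -33084/8716 - 32703/(-48903) = -33084*1/8716 - 32703*(-1/48903) = -8271/2179 + 10901/16301 = -111072292/35519879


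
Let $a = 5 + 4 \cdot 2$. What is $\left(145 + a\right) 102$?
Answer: $16116$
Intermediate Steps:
$a = 13$ ($a = 5 + 8 = 13$)
$\left(145 + a\right) 102 = \left(145 + 13\right) 102 = 158 \cdot 102 = 16116$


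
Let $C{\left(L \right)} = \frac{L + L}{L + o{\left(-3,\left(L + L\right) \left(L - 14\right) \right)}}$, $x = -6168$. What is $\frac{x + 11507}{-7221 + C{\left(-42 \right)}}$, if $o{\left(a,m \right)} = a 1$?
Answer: $- \frac{80085}{108287} \approx -0.73956$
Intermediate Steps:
$o{\left(a,m \right)} = a$
$C{\left(L \right)} = \frac{2 L}{-3 + L}$ ($C{\left(L \right)} = \frac{L + L}{L - 3} = \frac{2 L}{-3 + L}$)
$\frac{x + 11507}{-7221 + C{\left(-42 \right)}} = \frac{-6168 + 11507}{-7221 + 2 \left(-42\right) \frac{1}{-3 - 42}} = \frac{5339}{-7221 + 2 \left(-42\right) \frac{1}{-45}} = \frac{5339}{-7221 + 2 \left(-42\right) \left(- \frac{1}{45}\right)} = \frac{5339}{-7221 + \frac{28}{15}} = \frac{5339}{- \frac{108287}{15}} = 5339 \left(- \frac{15}{108287}\right) = - \frac{80085}{108287}$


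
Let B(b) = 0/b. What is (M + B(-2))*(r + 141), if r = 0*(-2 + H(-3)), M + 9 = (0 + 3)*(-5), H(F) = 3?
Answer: -3384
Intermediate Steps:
B(b) = 0
M = -24 (M = -9 + (0 + 3)*(-5) = -9 + 3*(-5) = -9 - 15 = -24)
r = 0 (r = 0*(-2 + 3) = 0*1 = 0)
(M + B(-2))*(r + 141) = (-24 + 0)*(0 + 141) = -24*141 = -3384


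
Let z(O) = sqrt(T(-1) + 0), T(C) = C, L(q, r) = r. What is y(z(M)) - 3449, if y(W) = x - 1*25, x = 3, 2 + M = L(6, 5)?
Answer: -3471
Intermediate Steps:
M = 3 (M = -2 + 5 = 3)
z(O) = I (z(O) = sqrt(-1 + 0) = sqrt(-1) = I)
y(W) = -22 (y(W) = 3 - 1*25 = 3 - 25 = -22)
y(z(M)) - 3449 = -22 - 3449 = -3471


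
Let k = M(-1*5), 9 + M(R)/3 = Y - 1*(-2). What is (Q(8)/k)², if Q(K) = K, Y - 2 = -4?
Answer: 64/729 ≈ 0.087791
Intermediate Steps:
Y = -2 (Y = 2 - 4 = -2)
M(R) = -27 (M(R) = -27 + 3*(-2 - 1*(-2)) = -27 + 3*(-2 + 2) = -27 + 3*0 = -27 + 0 = -27)
k = -27
(Q(8)/k)² = (8/(-27))² = (8*(-1/27))² = (-8/27)² = 64/729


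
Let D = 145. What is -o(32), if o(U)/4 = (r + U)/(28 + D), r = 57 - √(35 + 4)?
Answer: -356/173 + 4*√39/173 ≈ -1.9134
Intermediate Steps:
r = 57 - √39 ≈ 50.755
o(U) = 228/173 - 4*√39/173 + 4*U/173 (o(U) = 4*(((57 - √39) + U)/(28 + 145)) = 4*((57 + U - √39)/173) = 4*((57 + U - √39)*(1/173)) = 4*(57/173 - √39/173 + U/173) = 228/173 - 4*√39/173 + 4*U/173)
-o(32) = -(228/173 - 4*√39/173 + (4/173)*32) = -(228/173 - 4*√39/173 + 128/173) = -(356/173 - 4*√39/173) = -356/173 + 4*√39/173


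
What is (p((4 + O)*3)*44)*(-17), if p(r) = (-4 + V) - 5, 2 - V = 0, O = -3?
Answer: 5236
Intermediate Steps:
V = 2 (V = 2 - 1*0 = 2 + 0 = 2)
p(r) = -7 (p(r) = (-4 + 2) - 5 = -2 - 5 = -7)
(p((4 + O)*3)*44)*(-17) = -7*44*(-17) = -308*(-17) = 5236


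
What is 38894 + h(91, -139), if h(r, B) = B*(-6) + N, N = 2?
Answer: 39730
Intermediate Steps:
h(r, B) = 2 - 6*B (h(r, B) = B*(-6) + 2 = -6*B + 2 = 2 - 6*B)
38894 + h(91, -139) = 38894 + (2 - 6*(-139)) = 38894 + (2 + 834) = 38894 + 836 = 39730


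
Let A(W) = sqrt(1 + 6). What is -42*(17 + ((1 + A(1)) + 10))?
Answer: -1176 - 42*sqrt(7) ≈ -1287.1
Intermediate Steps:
A(W) = sqrt(7)
-42*(17 + ((1 + A(1)) + 10)) = -42*(17 + ((1 + sqrt(7)) + 10)) = -42*(17 + (11 + sqrt(7))) = -42*(28 + sqrt(7)) = -1176 - 42*sqrt(7)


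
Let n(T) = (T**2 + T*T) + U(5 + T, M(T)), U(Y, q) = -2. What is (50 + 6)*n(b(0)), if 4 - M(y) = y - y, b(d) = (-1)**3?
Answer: 0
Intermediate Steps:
b(d) = -1
M(y) = 4 (M(y) = 4 - (y - y) = 4 - 1*0 = 4 + 0 = 4)
n(T) = -2 + 2*T**2 (n(T) = (T**2 + T*T) - 2 = (T**2 + T**2) - 2 = 2*T**2 - 2 = -2 + 2*T**2)
(50 + 6)*n(b(0)) = (50 + 6)*(-2 + 2*(-1)**2) = 56*(-2 + 2*1) = 56*(-2 + 2) = 56*0 = 0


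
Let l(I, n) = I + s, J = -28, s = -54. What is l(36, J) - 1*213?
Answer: -231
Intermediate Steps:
l(I, n) = -54 + I (l(I, n) = I - 54 = -54 + I)
l(36, J) - 1*213 = (-54 + 36) - 1*213 = -18 - 213 = -231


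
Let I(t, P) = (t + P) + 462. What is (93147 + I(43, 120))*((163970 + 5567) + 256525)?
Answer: 39952685864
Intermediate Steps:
I(t, P) = 462 + P + t (I(t, P) = (P + t) + 462 = 462 + P + t)
(93147 + I(43, 120))*((163970 + 5567) + 256525) = (93147 + (462 + 120 + 43))*((163970 + 5567) + 256525) = (93147 + 625)*(169537 + 256525) = 93772*426062 = 39952685864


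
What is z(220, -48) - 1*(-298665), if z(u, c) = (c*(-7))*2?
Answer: 299337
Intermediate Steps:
z(u, c) = -14*c (z(u, c) = -7*c*2 = -14*c)
z(220, -48) - 1*(-298665) = -14*(-48) - 1*(-298665) = 672 + 298665 = 299337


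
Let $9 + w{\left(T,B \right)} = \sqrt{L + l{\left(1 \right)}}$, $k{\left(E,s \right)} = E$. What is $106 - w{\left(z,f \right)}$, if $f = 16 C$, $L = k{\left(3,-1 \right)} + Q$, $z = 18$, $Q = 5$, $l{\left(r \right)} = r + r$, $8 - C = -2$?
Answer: $115 - \sqrt{10} \approx 111.84$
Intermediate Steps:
$C = 10$ ($C = 8 - -2 = 8 + 2 = 10$)
$l{\left(r \right)} = 2 r$
$L = 8$ ($L = 3 + 5 = 8$)
$f = 160$ ($f = 16 \cdot 10 = 160$)
$w{\left(T,B \right)} = -9 + \sqrt{10}$ ($w{\left(T,B \right)} = -9 + \sqrt{8 + 2 \cdot 1} = -9 + \sqrt{8 + 2} = -9 + \sqrt{10}$)
$106 - w{\left(z,f \right)} = 106 - \left(-9 + \sqrt{10}\right) = 106 + \left(9 - \sqrt{10}\right) = 115 - \sqrt{10}$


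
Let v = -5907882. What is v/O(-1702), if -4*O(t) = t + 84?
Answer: -11815764/809 ≈ -14605.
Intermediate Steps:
O(t) = -21 - t/4 (O(t) = -(t + 84)/4 = -(84 + t)/4 = -21 - t/4)
v/O(-1702) = -5907882/(-21 - ¼*(-1702)) = -5907882/(-21 + 851/2) = -5907882/809/2 = -5907882*2/809 = -11815764/809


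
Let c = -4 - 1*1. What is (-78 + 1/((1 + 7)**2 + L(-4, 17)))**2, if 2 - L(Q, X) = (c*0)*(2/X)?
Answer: 26491609/4356 ≈ 6081.6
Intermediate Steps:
c = -5 (c = -4 - 1 = -5)
L(Q, X) = 2 (L(Q, X) = 2 - (-5*0)*2/X = 2 - 0*2/X = 2 - 1*0 = 2 + 0 = 2)
(-78 + 1/((1 + 7)**2 + L(-4, 17)))**2 = (-78 + 1/((1 + 7)**2 + 2))**2 = (-78 + 1/(8**2 + 2))**2 = (-78 + 1/(64 + 2))**2 = (-78 + 1/66)**2 = (-5147/66)**2 = 26491609/4356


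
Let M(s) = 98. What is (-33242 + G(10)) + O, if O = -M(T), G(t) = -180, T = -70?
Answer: -33520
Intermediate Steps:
O = -98 (O = -1*98 = -98)
(-33242 + G(10)) + O = (-33242 - 180) - 98 = -33422 - 98 = -33520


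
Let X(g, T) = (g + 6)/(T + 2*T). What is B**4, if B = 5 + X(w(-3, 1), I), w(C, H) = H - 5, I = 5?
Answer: 35153041/50625 ≈ 694.38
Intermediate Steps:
w(C, H) = -5 + H
X(g, T) = (6 + g)/(3*T) (X(g, T) = (6 + g)/((3*T)) = (6 + g)*(1/(3*T)) = (6 + g)/(3*T))
B = 77/15 (B = 5 + (1/3)*(6 + (-5 + 1))/5 = 5 + (1/3)*(1/5)*(6 - 4) = 5 + (1/3)*(1/5)*2 = 5 + 2/15 = 77/15 ≈ 5.1333)
B**4 = (77/15)**4 = 35153041/50625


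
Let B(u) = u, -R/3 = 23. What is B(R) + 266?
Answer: 197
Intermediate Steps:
R = -69 (R = -3*23 = -69)
B(R) + 266 = -69 + 266 = 197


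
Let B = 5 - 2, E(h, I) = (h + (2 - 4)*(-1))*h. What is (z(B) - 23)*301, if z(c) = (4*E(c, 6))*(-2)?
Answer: -43043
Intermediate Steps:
E(h, I) = h*(2 + h) (E(h, I) = (h - 2*(-1))*h = (h + 2)*h = (2 + h)*h = h*(2 + h))
B = 3
z(c) = -8*c*(2 + c) (z(c) = (4*(c*(2 + c)))*(-2) = (4*c*(2 + c))*(-2) = -8*c*(2 + c))
(z(B) - 23)*301 = (-8*3*(2 + 3) - 23)*301 = (-8*3*5 - 23)*301 = (-120 - 23)*301 = -143*301 = -43043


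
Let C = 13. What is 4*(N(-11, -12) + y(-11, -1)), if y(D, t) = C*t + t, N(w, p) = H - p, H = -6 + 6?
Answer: -8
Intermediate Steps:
H = 0
N(w, p) = -p (N(w, p) = 0 - p = -p)
y(D, t) = 14*t (y(D, t) = 13*t + t = 14*t)
4*(N(-11, -12) + y(-11, -1)) = 4*(-1*(-12) + 14*(-1)) = 4*(12 - 14) = 4*(-2) = -8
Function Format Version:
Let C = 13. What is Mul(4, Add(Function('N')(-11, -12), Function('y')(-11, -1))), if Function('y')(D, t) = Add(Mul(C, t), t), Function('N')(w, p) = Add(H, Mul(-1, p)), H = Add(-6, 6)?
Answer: -8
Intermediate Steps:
H = 0
Function('N')(w, p) = Mul(-1, p) (Function('N')(w, p) = Add(0, Mul(-1, p)) = Mul(-1, p))
Function('y')(D, t) = Mul(14, t) (Function('y')(D, t) = Add(Mul(13, t), t) = Mul(14, t))
Mul(4, Add(Function('N')(-11, -12), Function('y')(-11, -1))) = Mul(4, Add(Mul(-1, -12), Mul(14, -1))) = Mul(4, Add(12, -14)) = Mul(4, -2) = -8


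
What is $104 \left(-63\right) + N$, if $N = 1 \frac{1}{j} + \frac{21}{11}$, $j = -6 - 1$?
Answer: $- \frac{504368}{77} \approx -6550.2$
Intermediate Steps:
$j = -7$
$N = \frac{136}{77}$ ($N = 1 \frac{1}{-7} + \frac{21}{11} = 1 \left(- \frac{1}{7}\right) + 21 \cdot \frac{1}{11} = - \frac{1}{7} + \frac{21}{11} = \frac{136}{77} \approx 1.7662$)
$104 \left(-63\right) + N = 104 \left(-63\right) + \frac{136}{77} = -6552 + \frac{136}{77} = - \frac{504368}{77}$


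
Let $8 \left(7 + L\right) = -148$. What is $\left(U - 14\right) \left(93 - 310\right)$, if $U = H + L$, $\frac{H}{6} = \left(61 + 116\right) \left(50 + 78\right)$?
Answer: $- \frac{58979081}{2} \approx -2.949 \cdot 10^{7}$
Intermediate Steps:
$L = - \frac{51}{2}$ ($L = -7 + \frac{1}{8} \left(-148\right) = -7 - \frac{37}{2} = - \frac{51}{2} \approx -25.5$)
$H = 135936$ ($H = 6 \left(61 + 116\right) \left(50 + 78\right) = 6 \cdot 177 \cdot 128 = 6 \cdot 22656 = 135936$)
$U = \frac{271821}{2}$ ($U = 135936 - \frac{51}{2} = \frac{271821}{2} \approx 1.3591 \cdot 10^{5}$)
$\left(U - 14\right) \left(93 - 310\right) = \left(\frac{271821}{2} - 14\right) \left(93 - 310\right) = \frac{271793}{2} \left(-217\right) = - \frac{58979081}{2}$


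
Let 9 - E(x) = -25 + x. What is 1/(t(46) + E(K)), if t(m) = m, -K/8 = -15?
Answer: -1/40 ≈ -0.025000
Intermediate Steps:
K = 120 (K = -8*(-15) = 120)
E(x) = 34 - x (E(x) = 9 - (-25 + x) = 9 + (25 - x) = 34 - x)
1/(t(46) + E(K)) = 1/(46 + (34 - 1*120)) = 1/(46 + (34 - 120)) = 1/(46 - 86) = 1/(-40) = -1/40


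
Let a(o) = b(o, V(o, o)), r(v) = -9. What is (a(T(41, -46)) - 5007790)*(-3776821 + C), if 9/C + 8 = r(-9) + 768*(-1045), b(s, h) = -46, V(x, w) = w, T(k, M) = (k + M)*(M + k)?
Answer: 15179700740866300936/802577 ≈ 1.8914e+13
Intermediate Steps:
T(k, M) = (M + k)**2 (T(k, M) = (M + k)*(M + k) = (M + k)**2)
a(o) = -46
C = -9/802577 (C = 9/(-8 + (-9 + 768*(-1045))) = 9/(-8 + (-9 - 802560)) = 9/(-8 - 802569) = 9/(-802577) = 9*(-1/802577) = -9/802577 ≈ -1.1214e-5)
(a(T(41, -46)) - 5007790)*(-3776821 + C) = (-46 - 5007790)*(-3776821 - 9/802577) = -5007836*(-3031189667726/802577) = 15179700740866300936/802577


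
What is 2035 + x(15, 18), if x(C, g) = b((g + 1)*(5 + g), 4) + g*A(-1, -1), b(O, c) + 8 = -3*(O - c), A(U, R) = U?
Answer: 710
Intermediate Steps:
b(O, c) = -8 - 3*O + 3*c (b(O, c) = -8 - 3*(O - c) = -8 + (-3*O + 3*c) = -8 - 3*O + 3*c)
x(C, g) = 4 - g - 3*(1 + g)*(5 + g) (x(C, g) = (-8 - 3*(g + 1)*(5 + g) + 3*4) + g*(-1) = (-8 - 3*(1 + g)*(5 + g) + 12) - g = (4 - 3*(1 + g)*(5 + g)) - g = 4 - g - 3*(1 + g)*(5 + g))
2035 + x(15, 18) = 2035 + (-11 - 19*18 - 3*18²) = 2035 + (-11 - 342 - 3*324) = 2035 + (-11 - 342 - 972) = 2035 - 1325 = 710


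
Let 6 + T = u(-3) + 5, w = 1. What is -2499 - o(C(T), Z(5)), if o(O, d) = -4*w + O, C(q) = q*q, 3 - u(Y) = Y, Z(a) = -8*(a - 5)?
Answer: -2520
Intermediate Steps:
Z(a) = 40 - 8*a (Z(a) = -8*(-5 + a) = 40 - 8*a)
u(Y) = 3 - Y
T = 5 (T = -6 + ((3 - 1*(-3)) + 5) = -6 + ((3 + 3) + 5) = -6 + (6 + 5) = -6 + 11 = 5)
C(q) = q²
o(O, d) = -4 + O (o(O, d) = -4*1 + O = -4 + O)
-2499 - o(C(T), Z(5)) = -2499 - (-4 + 5²) = -2499 - (-4 + 25) = -2499 - 1*21 = -2499 - 21 = -2520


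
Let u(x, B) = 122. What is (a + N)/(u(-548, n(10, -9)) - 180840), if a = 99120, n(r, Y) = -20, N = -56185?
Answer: -42935/180718 ≈ -0.23758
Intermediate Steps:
(a + N)/(u(-548, n(10, -9)) - 180840) = (99120 - 56185)/(122 - 180840) = 42935/(-180718) = 42935*(-1/180718) = -42935/180718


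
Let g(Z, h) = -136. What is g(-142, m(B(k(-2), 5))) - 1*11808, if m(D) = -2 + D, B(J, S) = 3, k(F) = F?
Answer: -11944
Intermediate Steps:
g(-142, m(B(k(-2), 5))) - 1*11808 = -136 - 1*11808 = -136 - 11808 = -11944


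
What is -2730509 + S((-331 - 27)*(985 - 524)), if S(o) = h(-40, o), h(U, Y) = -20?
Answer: -2730529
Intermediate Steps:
S(o) = -20
-2730509 + S((-331 - 27)*(985 - 524)) = -2730509 - 20 = -2730529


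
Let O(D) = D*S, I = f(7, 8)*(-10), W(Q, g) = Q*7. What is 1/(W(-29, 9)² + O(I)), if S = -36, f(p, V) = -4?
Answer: 1/39769 ≈ 2.5145e-5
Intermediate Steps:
W(Q, g) = 7*Q
I = 40 (I = -4*(-10) = 40)
O(D) = -36*D (O(D) = D*(-36) = -36*D)
1/(W(-29, 9)² + O(I)) = 1/((7*(-29))² - 36*40) = 1/((-203)² - 1440) = 1/(41209 - 1440) = 1/39769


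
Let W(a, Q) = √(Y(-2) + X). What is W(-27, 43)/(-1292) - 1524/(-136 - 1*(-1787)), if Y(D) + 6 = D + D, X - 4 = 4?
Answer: -12/13 - I*√2/1292 ≈ -0.92308 - 0.0010946*I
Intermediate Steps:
X = 8 (X = 4 + 4 = 8)
Y(D) = -6 + 2*D (Y(D) = -6 + (D + D) = -6 + 2*D)
W(a, Q) = I*√2 (W(a, Q) = √((-6 + 2*(-2)) + 8) = √((-6 - 4) + 8) = √(-10 + 8) = √(-2) = I*√2)
W(-27, 43)/(-1292) - 1524/(-136 - 1*(-1787)) = (I*√2)/(-1292) - 1524/(-136 - 1*(-1787)) = (I*√2)*(-1/1292) - 1524/(-136 + 1787) = -I*√2/1292 - 1524/1651 = -I*√2/1292 - 1524*1/1651 = -I*√2/1292 - 12/13 = -12/13 - I*√2/1292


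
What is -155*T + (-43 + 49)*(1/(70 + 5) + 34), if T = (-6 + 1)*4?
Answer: 82602/25 ≈ 3304.1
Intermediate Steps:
T = -20 (T = -5*4 = -20)
-155*T + (-43 + 49)*(1/(70 + 5) + 34) = -155*(-20) + (-43 + 49)*(1/(70 + 5) + 34) = 3100 + 6*(1/75 + 34) = 3100 + 6*(2551/75) = 3100 + 5102/25 = 82602/25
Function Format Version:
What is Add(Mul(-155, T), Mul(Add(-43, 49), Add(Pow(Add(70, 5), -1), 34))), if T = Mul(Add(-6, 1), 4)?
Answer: Rational(82602, 25) ≈ 3304.1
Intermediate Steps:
T = -20 (T = Mul(-5, 4) = -20)
Add(Mul(-155, T), Mul(Add(-43, 49), Add(Pow(Add(70, 5), -1), 34))) = Add(Mul(-155, -20), Mul(Add(-43, 49), Add(Pow(Add(70, 5), -1), 34))) = Add(3100, Mul(6, Add(Pow(75, -1), 34))) = Add(3100, Mul(6, Add(Rational(1, 75), 34))) = Add(3100, Mul(6, Rational(2551, 75))) = Add(3100, Rational(5102, 25)) = Rational(82602, 25)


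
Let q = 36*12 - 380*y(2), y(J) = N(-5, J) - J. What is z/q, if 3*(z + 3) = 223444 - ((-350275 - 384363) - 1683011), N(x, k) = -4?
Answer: 660271/2034 ≈ 324.62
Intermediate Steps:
y(J) = -4 - J
q = 2712 (q = 36*12 - 380*(-4 - 1*2) = 432 - 380*(-4 - 2) = 432 - 380*(-6) = 432 + 2280 = 2712)
z = 2641084/3 (z = -3 + (223444 - ((-350275 - 384363) - 1683011))/3 = -3 + (223444 - (-734638 - 1683011))/3 = -3 + (223444 - 1*(-2417649))/3 = -3 + (223444 + 2417649)/3 = -3 + (⅓)*2641093 = -3 + 2641093/3 = 2641084/3 ≈ 8.8036e+5)
z/q = (2641084/3)/2712 = (2641084/3)*(1/2712) = 660271/2034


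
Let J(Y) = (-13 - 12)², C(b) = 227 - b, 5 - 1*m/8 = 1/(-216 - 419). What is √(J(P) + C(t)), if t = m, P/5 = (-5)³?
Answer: 2*√81853405/635 ≈ 28.495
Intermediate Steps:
P = -625 (P = 5*(-5)³ = 5*(-125) = -625)
m = 25408/635 (m = 40 - 8/(-216 - 419) = 40 - 8/(-635) = 40 - 8*(-1/635) = 40 + 8/635 = 25408/635 ≈ 40.013)
t = 25408/635 ≈ 40.013
J(Y) = 625 (J(Y) = (-25)² = 625)
√(J(P) + C(t)) = √(625 + (227 - 1*25408/635)) = √(625 + (227 - 25408/635)) = √(625 + 118737/635) = √(515612/635) = 2*√81853405/635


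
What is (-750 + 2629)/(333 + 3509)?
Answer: 1879/3842 ≈ 0.48907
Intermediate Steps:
(-750 + 2629)/(333 + 3509) = 1879/3842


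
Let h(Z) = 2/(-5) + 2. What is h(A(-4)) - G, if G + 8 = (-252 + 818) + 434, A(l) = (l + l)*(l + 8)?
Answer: -4952/5 ≈ -990.40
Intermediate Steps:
A(l) = 2*l*(8 + l) (A(l) = (2*l)*(8 + l) = 2*l*(8 + l))
G = 992 (G = -8 + ((-252 + 818) + 434) = -8 + (566 + 434) = -8 + 1000 = 992)
h(Z) = 8/5 (h(Z) = -⅕*2 + 2 = -⅖ + 2 = 8/5)
h(A(-4)) - G = 8/5 - 1*992 = 8/5 - 992 = -4952/5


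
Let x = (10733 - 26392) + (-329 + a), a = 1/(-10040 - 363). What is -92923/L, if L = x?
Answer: 966677969/166323165 ≈ 5.8120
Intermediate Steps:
a = -1/10403 (a = 1/(-10403) = -1/10403 ≈ -9.6126e-5)
x = -166323165/10403 (x = (10733 - 26392) + (-329 - 1/10403) = -15659 - 3422588/10403 = -166323165/10403 ≈ -15988.)
L = -166323165/10403 ≈ -15988.
-92923/L = -92923/(-166323165/10403) = -92923*(-10403/166323165) = 966677969/166323165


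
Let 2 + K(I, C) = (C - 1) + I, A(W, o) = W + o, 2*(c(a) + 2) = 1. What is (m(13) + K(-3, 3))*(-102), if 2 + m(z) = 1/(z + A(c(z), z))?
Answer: 24786/49 ≈ 505.84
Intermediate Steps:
c(a) = -3/2 (c(a) = -2 + (½)*1 = -2 + ½ = -3/2)
K(I, C) = -3 + C + I (K(I, C) = -2 + ((C - 1) + I) = -2 + ((-1 + C) + I) = -2 + (-1 + C + I) = -3 + C + I)
m(z) = -2 + 1/(-3/2 + 2*z) (m(z) = -2 + 1/(z + (-3/2 + z)) = -2 + 1/(-3/2 + 2*z))
(m(13) + K(-3, 3))*(-102) = (8*(1 - 1*13)/(-3 + 4*13) + (-3 + 3 - 3))*(-102) = (8*(1 - 13)/(-3 + 52) - 3)*(-102) = (8*(-12)/49 - 3)*(-102) = (8*(1/49)*(-12) - 3)*(-102) = (-96/49 - 3)*(-102) = -243/49*(-102) = 24786/49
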